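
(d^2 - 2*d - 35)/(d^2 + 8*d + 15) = (d - 7)/(d + 3)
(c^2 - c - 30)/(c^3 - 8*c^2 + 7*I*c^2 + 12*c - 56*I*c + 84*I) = (c + 5)/(c^2 + c*(-2 + 7*I) - 14*I)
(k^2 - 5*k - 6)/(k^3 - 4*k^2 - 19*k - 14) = (k - 6)/(k^2 - 5*k - 14)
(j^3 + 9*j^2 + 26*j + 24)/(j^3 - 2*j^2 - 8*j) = (j^2 + 7*j + 12)/(j*(j - 4))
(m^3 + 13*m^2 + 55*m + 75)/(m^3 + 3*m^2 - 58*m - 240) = (m^2 + 8*m + 15)/(m^2 - 2*m - 48)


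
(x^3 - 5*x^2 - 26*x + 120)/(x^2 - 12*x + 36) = (x^2 + x - 20)/(x - 6)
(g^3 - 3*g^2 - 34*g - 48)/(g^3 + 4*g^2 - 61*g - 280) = (g^2 + 5*g + 6)/(g^2 + 12*g + 35)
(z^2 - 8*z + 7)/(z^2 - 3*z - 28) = (z - 1)/(z + 4)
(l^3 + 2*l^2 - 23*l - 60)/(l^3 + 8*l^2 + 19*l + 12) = (l - 5)/(l + 1)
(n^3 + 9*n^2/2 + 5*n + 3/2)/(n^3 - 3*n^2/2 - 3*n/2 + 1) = (2*n^2 + 7*n + 3)/(2*n^2 - 5*n + 2)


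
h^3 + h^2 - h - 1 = (h - 1)*(h + 1)^2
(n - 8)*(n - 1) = n^2 - 9*n + 8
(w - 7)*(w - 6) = w^2 - 13*w + 42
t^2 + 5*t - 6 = (t - 1)*(t + 6)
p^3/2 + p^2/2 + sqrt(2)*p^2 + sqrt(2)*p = p*(p/2 + sqrt(2))*(p + 1)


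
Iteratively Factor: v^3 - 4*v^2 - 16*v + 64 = (v + 4)*(v^2 - 8*v + 16) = (v - 4)*(v + 4)*(v - 4)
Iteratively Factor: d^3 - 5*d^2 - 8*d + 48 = (d - 4)*(d^2 - d - 12) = (d - 4)*(d + 3)*(d - 4)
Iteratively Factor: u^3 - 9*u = (u - 3)*(u^2 + 3*u) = (u - 3)*(u + 3)*(u)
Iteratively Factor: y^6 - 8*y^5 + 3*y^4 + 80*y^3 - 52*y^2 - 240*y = (y)*(y^5 - 8*y^4 + 3*y^3 + 80*y^2 - 52*y - 240) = y*(y + 2)*(y^4 - 10*y^3 + 23*y^2 + 34*y - 120) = y*(y - 5)*(y + 2)*(y^3 - 5*y^2 - 2*y + 24) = y*(y - 5)*(y - 4)*(y + 2)*(y^2 - y - 6) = y*(y - 5)*(y - 4)*(y + 2)^2*(y - 3)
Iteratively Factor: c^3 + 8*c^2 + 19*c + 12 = (c + 4)*(c^2 + 4*c + 3) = (c + 1)*(c + 4)*(c + 3)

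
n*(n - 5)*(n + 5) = n^3 - 25*n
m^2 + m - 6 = (m - 2)*(m + 3)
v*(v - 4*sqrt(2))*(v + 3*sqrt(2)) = v^3 - sqrt(2)*v^2 - 24*v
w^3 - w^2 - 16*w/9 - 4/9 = (w - 2)*(w + 1/3)*(w + 2/3)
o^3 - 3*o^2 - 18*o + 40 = (o - 5)*(o - 2)*(o + 4)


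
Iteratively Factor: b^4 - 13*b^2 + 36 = (b - 3)*(b^3 + 3*b^2 - 4*b - 12) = (b - 3)*(b + 2)*(b^2 + b - 6) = (b - 3)*(b + 2)*(b + 3)*(b - 2)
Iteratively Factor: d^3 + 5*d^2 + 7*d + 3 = (d + 3)*(d^2 + 2*d + 1) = (d + 1)*(d + 3)*(d + 1)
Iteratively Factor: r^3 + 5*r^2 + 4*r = (r)*(r^2 + 5*r + 4) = r*(r + 4)*(r + 1)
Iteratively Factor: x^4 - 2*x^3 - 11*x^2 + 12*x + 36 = (x + 2)*(x^3 - 4*x^2 - 3*x + 18) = (x + 2)^2*(x^2 - 6*x + 9) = (x - 3)*(x + 2)^2*(x - 3)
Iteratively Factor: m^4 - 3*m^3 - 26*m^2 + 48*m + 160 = (m - 5)*(m^3 + 2*m^2 - 16*m - 32) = (m - 5)*(m + 2)*(m^2 - 16) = (m - 5)*(m - 4)*(m + 2)*(m + 4)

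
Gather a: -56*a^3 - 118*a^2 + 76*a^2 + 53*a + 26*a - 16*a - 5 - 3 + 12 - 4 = -56*a^3 - 42*a^2 + 63*a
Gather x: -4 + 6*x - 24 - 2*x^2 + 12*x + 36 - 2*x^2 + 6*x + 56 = -4*x^2 + 24*x + 64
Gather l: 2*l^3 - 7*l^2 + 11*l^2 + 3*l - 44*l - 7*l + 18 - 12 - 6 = 2*l^3 + 4*l^2 - 48*l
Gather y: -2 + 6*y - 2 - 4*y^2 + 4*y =-4*y^2 + 10*y - 4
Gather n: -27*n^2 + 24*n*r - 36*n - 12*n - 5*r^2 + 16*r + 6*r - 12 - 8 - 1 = -27*n^2 + n*(24*r - 48) - 5*r^2 + 22*r - 21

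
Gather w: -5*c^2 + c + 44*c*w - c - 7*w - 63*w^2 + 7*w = -5*c^2 + 44*c*w - 63*w^2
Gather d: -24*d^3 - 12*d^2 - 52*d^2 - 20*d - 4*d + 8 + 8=-24*d^3 - 64*d^2 - 24*d + 16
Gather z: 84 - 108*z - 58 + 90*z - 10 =16 - 18*z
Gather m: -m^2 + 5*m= -m^2 + 5*m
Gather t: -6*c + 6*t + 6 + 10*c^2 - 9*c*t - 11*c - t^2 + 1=10*c^2 - 17*c - t^2 + t*(6 - 9*c) + 7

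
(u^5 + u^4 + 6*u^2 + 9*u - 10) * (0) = 0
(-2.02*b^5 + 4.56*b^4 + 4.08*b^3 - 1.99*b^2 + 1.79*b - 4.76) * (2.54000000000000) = -5.1308*b^5 + 11.5824*b^4 + 10.3632*b^3 - 5.0546*b^2 + 4.5466*b - 12.0904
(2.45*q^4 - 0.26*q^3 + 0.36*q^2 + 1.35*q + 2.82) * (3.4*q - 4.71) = 8.33*q^5 - 12.4235*q^4 + 2.4486*q^3 + 2.8944*q^2 + 3.2295*q - 13.2822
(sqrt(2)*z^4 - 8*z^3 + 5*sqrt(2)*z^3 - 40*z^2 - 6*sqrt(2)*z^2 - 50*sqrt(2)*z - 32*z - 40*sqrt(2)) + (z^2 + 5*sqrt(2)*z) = sqrt(2)*z^4 - 8*z^3 + 5*sqrt(2)*z^3 - 39*z^2 - 6*sqrt(2)*z^2 - 45*sqrt(2)*z - 32*z - 40*sqrt(2)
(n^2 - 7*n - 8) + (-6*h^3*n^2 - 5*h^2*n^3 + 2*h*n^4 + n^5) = -6*h^3*n^2 - 5*h^2*n^3 + 2*h*n^4 + n^5 + n^2 - 7*n - 8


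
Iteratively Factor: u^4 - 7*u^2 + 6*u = (u - 2)*(u^3 + 2*u^2 - 3*u) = (u - 2)*(u + 3)*(u^2 - u) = u*(u - 2)*(u + 3)*(u - 1)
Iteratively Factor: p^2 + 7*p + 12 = (p + 4)*(p + 3)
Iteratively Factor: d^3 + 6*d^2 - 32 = (d + 4)*(d^2 + 2*d - 8) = (d + 4)^2*(d - 2)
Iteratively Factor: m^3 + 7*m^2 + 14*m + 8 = (m + 1)*(m^2 + 6*m + 8) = (m + 1)*(m + 4)*(m + 2)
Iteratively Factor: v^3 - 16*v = (v)*(v^2 - 16) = v*(v - 4)*(v + 4)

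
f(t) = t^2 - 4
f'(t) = 2*t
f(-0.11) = -3.99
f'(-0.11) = -0.22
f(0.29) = -3.92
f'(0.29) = 0.58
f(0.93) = -3.14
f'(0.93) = 1.86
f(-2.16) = 0.67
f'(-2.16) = -4.32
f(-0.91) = -3.17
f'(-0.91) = -1.82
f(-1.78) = -0.83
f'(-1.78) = -3.56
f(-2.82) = 3.95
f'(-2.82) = -5.64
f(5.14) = 22.42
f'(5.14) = 10.28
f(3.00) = 5.00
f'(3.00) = 6.00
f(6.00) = 32.00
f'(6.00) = 12.00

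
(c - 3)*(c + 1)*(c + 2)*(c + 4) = c^4 + 4*c^3 - 7*c^2 - 34*c - 24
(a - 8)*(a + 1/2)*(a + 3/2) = a^3 - 6*a^2 - 61*a/4 - 6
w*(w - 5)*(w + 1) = w^3 - 4*w^2 - 5*w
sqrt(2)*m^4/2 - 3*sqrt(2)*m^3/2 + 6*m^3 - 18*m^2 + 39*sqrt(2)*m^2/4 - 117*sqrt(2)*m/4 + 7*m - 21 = (m/2 + sqrt(2))*(m - 3)*(m + 7*sqrt(2)/2)*(sqrt(2)*m + 1)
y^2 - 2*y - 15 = (y - 5)*(y + 3)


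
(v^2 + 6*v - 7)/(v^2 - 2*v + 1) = (v + 7)/(v - 1)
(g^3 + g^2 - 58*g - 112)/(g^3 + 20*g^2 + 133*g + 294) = (g^2 - 6*g - 16)/(g^2 + 13*g + 42)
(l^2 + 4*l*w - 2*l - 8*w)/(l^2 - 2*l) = (l + 4*w)/l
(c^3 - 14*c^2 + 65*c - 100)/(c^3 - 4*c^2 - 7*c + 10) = (c^2 - 9*c + 20)/(c^2 + c - 2)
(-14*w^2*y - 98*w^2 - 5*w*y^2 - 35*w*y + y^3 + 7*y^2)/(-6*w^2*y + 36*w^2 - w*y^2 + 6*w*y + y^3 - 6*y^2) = (-7*w*y - 49*w + y^2 + 7*y)/(-3*w*y + 18*w + y^2 - 6*y)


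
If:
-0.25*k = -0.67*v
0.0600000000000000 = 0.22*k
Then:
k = 0.27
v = 0.10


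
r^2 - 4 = (r - 2)*(r + 2)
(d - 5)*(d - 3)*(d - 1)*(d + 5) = d^4 - 4*d^3 - 22*d^2 + 100*d - 75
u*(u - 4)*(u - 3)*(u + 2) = u^4 - 5*u^3 - 2*u^2 + 24*u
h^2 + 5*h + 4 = (h + 1)*(h + 4)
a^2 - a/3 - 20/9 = (a - 5/3)*(a + 4/3)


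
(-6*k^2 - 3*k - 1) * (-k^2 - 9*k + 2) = 6*k^4 + 57*k^3 + 16*k^2 + 3*k - 2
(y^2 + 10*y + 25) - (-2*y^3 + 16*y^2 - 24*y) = 2*y^3 - 15*y^2 + 34*y + 25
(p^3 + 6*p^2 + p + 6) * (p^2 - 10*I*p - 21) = p^5 + 6*p^4 - 10*I*p^4 - 20*p^3 - 60*I*p^3 - 120*p^2 - 10*I*p^2 - 21*p - 60*I*p - 126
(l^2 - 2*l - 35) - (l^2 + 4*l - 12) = -6*l - 23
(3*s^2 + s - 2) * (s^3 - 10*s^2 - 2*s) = 3*s^5 - 29*s^4 - 18*s^3 + 18*s^2 + 4*s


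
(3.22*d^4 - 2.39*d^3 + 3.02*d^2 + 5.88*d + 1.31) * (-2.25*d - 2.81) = -7.245*d^5 - 3.6707*d^4 - 0.0790999999999995*d^3 - 21.7162*d^2 - 19.4703*d - 3.6811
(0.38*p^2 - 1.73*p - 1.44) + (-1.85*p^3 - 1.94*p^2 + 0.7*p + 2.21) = -1.85*p^3 - 1.56*p^2 - 1.03*p + 0.77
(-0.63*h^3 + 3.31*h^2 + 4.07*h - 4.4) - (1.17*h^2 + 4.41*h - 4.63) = -0.63*h^3 + 2.14*h^2 - 0.34*h + 0.23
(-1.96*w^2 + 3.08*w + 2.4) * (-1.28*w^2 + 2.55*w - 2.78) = 2.5088*w^4 - 8.9404*w^3 + 10.2308*w^2 - 2.4424*w - 6.672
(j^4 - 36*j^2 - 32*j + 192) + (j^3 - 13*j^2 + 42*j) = j^4 + j^3 - 49*j^2 + 10*j + 192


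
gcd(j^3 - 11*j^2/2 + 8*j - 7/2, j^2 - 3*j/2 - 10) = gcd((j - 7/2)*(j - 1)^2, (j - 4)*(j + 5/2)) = 1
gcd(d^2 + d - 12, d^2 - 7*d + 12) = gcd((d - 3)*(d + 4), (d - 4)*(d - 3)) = d - 3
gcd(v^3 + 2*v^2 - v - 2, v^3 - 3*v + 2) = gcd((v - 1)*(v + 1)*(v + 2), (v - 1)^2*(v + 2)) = v^2 + v - 2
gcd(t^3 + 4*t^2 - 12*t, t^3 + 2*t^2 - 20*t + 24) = t^2 + 4*t - 12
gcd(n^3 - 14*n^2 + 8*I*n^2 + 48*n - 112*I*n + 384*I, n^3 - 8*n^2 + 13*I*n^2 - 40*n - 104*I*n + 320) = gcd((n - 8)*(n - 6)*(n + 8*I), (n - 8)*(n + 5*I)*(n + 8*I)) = n^2 + n*(-8 + 8*I) - 64*I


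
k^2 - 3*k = k*(k - 3)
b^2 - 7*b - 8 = (b - 8)*(b + 1)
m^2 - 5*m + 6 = (m - 3)*(m - 2)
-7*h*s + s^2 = s*(-7*h + s)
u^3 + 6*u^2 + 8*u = u*(u + 2)*(u + 4)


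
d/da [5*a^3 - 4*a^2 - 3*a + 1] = 15*a^2 - 8*a - 3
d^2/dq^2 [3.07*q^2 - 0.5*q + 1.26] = 6.14000000000000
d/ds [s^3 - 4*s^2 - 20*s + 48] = 3*s^2 - 8*s - 20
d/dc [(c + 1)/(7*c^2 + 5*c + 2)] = (7*c^2 + 5*c - (c + 1)*(14*c + 5) + 2)/(7*c^2 + 5*c + 2)^2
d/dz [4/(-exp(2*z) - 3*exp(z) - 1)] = (8*exp(z) + 12)*exp(z)/(exp(2*z) + 3*exp(z) + 1)^2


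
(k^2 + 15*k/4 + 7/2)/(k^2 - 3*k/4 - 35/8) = 2*(k + 2)/(2*k - 5)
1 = 1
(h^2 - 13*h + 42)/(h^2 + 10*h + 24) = (h^2 - 13*h + 42)/(h^2 + 10*h + 24)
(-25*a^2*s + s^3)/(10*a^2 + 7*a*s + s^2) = s*(-5*a + s)/(2*a + s)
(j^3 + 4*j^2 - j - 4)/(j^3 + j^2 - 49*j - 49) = (j^2 + 3*j - 4)/(j^2 - 49)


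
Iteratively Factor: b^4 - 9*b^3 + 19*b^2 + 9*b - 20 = (b - 1)*(b^3 - 8*b^2 + 11*b + 20) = (b - 4)*(b - 1)*(b^2 - 4*b - 5) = (b - 4)*(b - 1)*(b + 1)*(b - 5)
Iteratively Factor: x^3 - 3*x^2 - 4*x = (x - 4)*(x^2 + x) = x*(x - 4)*(x + 1)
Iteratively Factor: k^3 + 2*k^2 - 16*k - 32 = (k + 2)*(k^2 - 16) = (k - 4)*(k + 2)*(k + 4)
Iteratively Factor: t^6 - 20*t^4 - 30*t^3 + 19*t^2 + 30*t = (t)*(t^5 - 20*t^3 - 30*t^2 + 19*t + 30) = t*(t + 2)*(t^4 - 2*t^3 - 16*t^2 + 2*t + 15) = t*(t + 2)*(t + 3)*(t^3 - 5*t^2 - t + 5) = t*(t + 1)*(t + 2)*(t + 3)*(t^2 - 6*t + 5) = t*(t - 5)*(t + 1)*(t + 2)*(t + 3)*(t - 1)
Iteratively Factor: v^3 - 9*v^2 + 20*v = (v - 5)*(v^2 - 4*v) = (v - 5)*(v - 4)*(v)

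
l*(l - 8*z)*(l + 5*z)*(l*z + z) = l^4*z - 3*l^3*z^2 + l^3*z - 40*l^2*z^3 - 3*l^2*z^2 - 40*l*z^3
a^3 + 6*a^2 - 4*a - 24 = (a - 2)*(a + 2)*(a + 6)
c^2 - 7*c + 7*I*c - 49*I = (c - 7)*(c + 7*I)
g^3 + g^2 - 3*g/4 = g*(g - 1/2)*(g + 3/2)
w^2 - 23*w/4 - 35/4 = (w - 7)*(w + 5/4)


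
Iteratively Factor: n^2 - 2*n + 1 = (n - 1)*(n - 1)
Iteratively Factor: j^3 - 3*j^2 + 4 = (j - 2)*(j^2 - j - 2) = (j - 2)*(j + 1)*(j - 2)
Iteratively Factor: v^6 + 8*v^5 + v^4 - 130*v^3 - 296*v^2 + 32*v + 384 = (v - 4)*(v^5 + 12*v^4 + 49*v^3 + 66*v^2 - 32*v - 96) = (v - 4)*(v + 3)*(v^4 + 9*v^3 + 22*v^2 - 32) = (v - 4)*(v + 3)*(v + 4)*(v^3 + 5*v^2 + 2*v - 8) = (v - 4)*(v - 1)*(v + 3)*(v + 4)*(v^2 + 6*v + 8) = (v - 4)*(v - 1)*(v + 2)*(v + 3)*(v + 4)*(v + 4)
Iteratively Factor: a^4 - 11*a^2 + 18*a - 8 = (a - 1)*(a^3 + a^2 - 10*a + 8) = (a - 2)*(a - 1)*(a^2 + 3*a - 4) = (a - 2)*(a - 1)^2*(a + 4)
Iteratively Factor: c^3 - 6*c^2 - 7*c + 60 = (c + 3)*(c^2 - 9*c + 20) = (c - 5)*(c + 3)*(c - 4)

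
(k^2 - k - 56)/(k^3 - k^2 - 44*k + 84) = (k - 8)/(k^2 - 8*k + 12)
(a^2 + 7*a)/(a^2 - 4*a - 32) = a*(a + 7)/(a^2 - 4*a - 32)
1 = 1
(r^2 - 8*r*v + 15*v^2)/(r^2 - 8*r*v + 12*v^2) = (r^2 - 8*r*v + 15*v^2)/(r^2 - 8*r*v + 12*v^2)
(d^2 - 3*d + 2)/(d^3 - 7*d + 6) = 1/(d + 3)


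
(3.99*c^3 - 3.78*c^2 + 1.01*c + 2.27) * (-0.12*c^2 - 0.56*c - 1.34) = -0.4788*c^5 - 1.7808*c^4 - 3.351*c^3 + 4.2272*c^2 - 2.6246*c - 3.0418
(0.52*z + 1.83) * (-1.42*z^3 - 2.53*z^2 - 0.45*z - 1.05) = -0.7384*z^4 - 3.9142*z^3 - 4.8639*z^2 - 1.3695*z - 1.9215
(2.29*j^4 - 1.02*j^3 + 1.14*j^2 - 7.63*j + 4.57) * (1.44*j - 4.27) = 3.2976*j^5 - 11.2471*j^4 + 5.997*j^3 - 15.855*j^2 + 39.1609*j - 19.5139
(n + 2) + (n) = 2*n + 2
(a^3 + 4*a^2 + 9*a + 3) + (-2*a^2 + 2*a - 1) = a^3 + 2*a^2 + 11*a + 2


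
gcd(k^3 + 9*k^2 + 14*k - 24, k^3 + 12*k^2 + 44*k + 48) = k^2 + 10*k + 24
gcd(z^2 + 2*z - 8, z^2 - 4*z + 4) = z - 2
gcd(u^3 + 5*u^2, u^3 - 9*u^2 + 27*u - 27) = 1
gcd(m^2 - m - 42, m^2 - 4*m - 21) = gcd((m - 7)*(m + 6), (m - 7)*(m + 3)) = m - 7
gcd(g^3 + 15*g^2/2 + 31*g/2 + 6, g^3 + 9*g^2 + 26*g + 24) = g^2 + 7*g + 12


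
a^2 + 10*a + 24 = (a + 4)*(a + 6)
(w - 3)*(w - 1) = w^2 - 4*w + 3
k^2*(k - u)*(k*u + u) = k^4*u - k^3*u^2 + k^3*u - k^2*u^2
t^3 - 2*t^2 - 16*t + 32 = (t - 4)*(t - 2)*(t + 4)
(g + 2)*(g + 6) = g^2 + 8*g + 12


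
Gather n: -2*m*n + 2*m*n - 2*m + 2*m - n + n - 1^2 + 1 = 0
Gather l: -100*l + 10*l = -90*l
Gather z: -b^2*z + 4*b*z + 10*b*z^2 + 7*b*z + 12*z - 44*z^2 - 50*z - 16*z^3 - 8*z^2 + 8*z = -16*z^3 + z^2*(10*b - 52) + z*(-b^2 + 11*b - 30)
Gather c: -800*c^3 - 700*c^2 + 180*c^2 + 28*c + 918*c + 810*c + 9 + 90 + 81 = -800*c^3 - 520*c^2 + 1756*c + 180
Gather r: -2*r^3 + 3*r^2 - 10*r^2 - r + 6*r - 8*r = -2*r^3 - 7*r^2 - 3*r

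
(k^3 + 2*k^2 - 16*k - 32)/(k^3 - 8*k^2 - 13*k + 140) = (k^2 - 2*k - 8)/(k^2 - 12*k + 35)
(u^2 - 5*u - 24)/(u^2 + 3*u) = (u - 8)/u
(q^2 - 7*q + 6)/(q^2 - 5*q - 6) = (q - 1)/(q + 1)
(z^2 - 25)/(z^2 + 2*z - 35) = (z + 5)/(z + 7)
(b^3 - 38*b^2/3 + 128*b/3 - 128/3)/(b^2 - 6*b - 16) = (3*b^2 - 14*b + 16)/(3*(b + 2))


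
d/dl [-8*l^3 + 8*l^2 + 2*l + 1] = -24*l^2 + 16*l + 2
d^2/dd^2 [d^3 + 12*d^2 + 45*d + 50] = 6*d + 24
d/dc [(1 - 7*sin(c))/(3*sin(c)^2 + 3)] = -(2*sin(c) + 7*cos(c)^2)*cos(c)/(3*(sin(c)^2 + 1)^2)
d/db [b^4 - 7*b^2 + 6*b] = 4*b^3 - 14*b + 6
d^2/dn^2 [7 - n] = 0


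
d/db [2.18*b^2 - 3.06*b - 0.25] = 4.36*b - 3.06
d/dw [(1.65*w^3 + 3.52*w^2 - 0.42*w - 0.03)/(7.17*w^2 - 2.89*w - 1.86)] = (11.8305*w^4 - 9.53699999999999*w^3 - 16.3684*w^2 - 12.6642*w + 0.6945)/(51.4089*w^4 - 41.4426*w^3 - 18.3203*w^2 + 10.7508*w + 3.4596)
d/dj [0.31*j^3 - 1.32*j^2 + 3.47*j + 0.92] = 0.93*j^2 - 2.64*j + 3.47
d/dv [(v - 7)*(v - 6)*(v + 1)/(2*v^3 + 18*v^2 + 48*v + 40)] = (21*v^3 - 52*v^2 - 511*v - 214)/(2*(v^5 + 16*v^4 + 97*v^3 + 278*v^2 + 380*v + 200))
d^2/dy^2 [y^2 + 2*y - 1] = 2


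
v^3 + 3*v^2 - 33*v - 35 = (v - 5)*(v + 1)*(v + 7)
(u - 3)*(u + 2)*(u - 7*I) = u^3 - u^2 - 7*I*u^2 - 6*u + 7*I*u + 42*I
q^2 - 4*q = q*(q - 4)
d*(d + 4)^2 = d^3 + 8*d^2 + 16*d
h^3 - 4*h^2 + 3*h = h*(h - 3)*(h - 1)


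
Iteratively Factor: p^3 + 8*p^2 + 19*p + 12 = (p + 3)*(p^2 + 5*p + 4) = (p + 3)*(p + 4)*(p + 1)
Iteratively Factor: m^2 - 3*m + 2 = (m - 2)*(m - 1)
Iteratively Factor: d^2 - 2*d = (d - 2)*(d)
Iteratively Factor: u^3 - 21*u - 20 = (u - 5)*(u^2 + 5*u + 4) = (u - 5)*(u + 1)*(u + 4)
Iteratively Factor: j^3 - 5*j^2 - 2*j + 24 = (j - 3)*(j^2 - 2*j - 8) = (j - 4)*(j - 3)*(j + 2)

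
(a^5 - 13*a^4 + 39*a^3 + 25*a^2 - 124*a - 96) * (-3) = -3*a^5 + 39*a^4 - 117*a^3 - 75*a^2 + 372*a + 288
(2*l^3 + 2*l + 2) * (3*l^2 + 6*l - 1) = 6*l^5 + 12*l^4 + 4*l^3 + 18*l^2 + 10*l - 2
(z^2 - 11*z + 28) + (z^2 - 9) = 2*z^2 - 11*z + 19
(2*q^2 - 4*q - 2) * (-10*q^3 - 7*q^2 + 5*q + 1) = -20*q^5 + 26*q^4 + 58*q^3 - 4*q^2 - 14*q - 2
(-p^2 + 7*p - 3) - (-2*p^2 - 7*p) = p^2 + 14*p - 3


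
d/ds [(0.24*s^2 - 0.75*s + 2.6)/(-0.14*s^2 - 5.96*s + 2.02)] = (-1.5354*s^2 + 1.6976*s + 13.981)/(0.0196*s^4 + 1.6688*s^3 + 34.956*s^2 - 24.0784*s + 4.0804)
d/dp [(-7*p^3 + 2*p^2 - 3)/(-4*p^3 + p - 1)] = (p*(21*p - 4)*(4*p^3 - p + 1) - (12*p^2 - 1)*(7*p^3 - 2*p^2 + 3))/(4*p^3 - p + 1)^2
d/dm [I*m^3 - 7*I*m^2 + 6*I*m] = I*(3*m^2 - 14*m + 6)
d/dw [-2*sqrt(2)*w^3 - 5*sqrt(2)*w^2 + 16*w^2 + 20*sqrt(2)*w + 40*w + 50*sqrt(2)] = -6*sqrt(2)*w^2 - 10*sqrt(2)*w + 32*w + 20*sqrt(2) + 40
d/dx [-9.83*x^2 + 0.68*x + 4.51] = 0.68 - 19.66*x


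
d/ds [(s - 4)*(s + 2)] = 2*s - 2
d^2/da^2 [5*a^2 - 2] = 10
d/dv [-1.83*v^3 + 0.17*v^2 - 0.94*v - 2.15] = -5.49*v^2 + 0.34*v - 0.94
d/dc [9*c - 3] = 9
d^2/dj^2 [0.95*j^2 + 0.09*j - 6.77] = 1.90000000000000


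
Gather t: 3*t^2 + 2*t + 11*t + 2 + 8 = 3*t^2 + 13*t + 10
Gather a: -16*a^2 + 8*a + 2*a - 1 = -16*a^2 + 10*a - 1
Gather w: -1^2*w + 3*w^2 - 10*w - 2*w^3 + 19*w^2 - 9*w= -2*w^3 + 22*w^2 - 20*w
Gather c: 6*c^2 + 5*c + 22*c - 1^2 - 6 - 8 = 6*c^2 + 27*c - 15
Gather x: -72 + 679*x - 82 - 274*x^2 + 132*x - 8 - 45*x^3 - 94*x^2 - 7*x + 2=-45*x^3 - 368*x^2 + 804*x - 160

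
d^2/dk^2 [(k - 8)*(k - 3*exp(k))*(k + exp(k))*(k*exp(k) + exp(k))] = (k^4 - 8*k^3*exp(k) + k^3 - 27*k^2*exp(2*k) + 32*k^2*exp(k) - 38*k^2 + 153*k*exp(2*k) + 164*k*exp(k) - 74*k + 336*exp(2*k) + 92*exp(k) - 16)*exp(k)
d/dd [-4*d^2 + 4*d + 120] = 4 - 8*d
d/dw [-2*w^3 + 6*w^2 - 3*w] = -6*w^2 + 12*w - 3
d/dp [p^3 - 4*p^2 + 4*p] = 3*p^2 - 8*p + 4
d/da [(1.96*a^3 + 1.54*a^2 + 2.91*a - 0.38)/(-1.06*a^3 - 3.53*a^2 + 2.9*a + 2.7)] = (-5.2864*a^4 + 17.5372*a^3 + 29.4059*a^2 + 5.6332*a + 8.959)/(1.1236*a^6 + 7.4836*a^5 + 6.3129*a^4 - 26.198*a^3 - 10.652*a^2 + 15.66*a + 7.29)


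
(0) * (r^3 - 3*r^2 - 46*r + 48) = 0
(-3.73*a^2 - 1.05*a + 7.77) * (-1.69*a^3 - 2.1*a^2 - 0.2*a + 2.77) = 6.3037*a^5 + 9.6075*a^4 - 10.1803*a^3 - 26.4391*a^2 - 4.4625*a + 21.5229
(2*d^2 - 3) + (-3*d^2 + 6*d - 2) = -d^2 + 6*d - 5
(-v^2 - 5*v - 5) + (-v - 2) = -v^2 - 6*v - 7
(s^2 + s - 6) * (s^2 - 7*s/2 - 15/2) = s^4 - 5*s^3/2 - 17*s^2 + 27*s/2 + 45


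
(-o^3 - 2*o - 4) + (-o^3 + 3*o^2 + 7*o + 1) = -2*o^3 + 3*o^2 + 5*o - 3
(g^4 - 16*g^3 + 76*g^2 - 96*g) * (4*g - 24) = 4*g^5 - 88*g^4 + 688*g^3 - 2208*g^2 + 2304*g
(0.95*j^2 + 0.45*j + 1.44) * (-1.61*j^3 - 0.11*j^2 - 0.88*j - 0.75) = -1.5295*j^5 - 0.829*j^4 - 3.2039*j^3 - 1.2669*j^2 - 1.6047*j - 1.08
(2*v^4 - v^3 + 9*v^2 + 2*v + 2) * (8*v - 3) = 16*v^5 - 14*v^4 + 75*v^3 - 11*v^2 + 10*v - 6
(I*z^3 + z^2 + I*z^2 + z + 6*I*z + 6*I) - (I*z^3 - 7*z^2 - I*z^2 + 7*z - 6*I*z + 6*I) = 8*z^2 + 2*I*z^2 - 6*z + 12*I*z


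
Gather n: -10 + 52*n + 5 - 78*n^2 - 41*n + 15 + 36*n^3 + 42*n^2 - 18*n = 36*n^3 - 36*n^2 - 7*n + 10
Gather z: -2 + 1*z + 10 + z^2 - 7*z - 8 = z^2 - 6*z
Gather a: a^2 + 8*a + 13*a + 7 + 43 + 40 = a^2 + 21*a + 90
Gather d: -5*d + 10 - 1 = 9 - 5*d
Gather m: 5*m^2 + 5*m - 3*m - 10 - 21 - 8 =5*m^2 + 2*m - 39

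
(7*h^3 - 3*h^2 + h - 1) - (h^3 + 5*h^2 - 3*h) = 6*h^3 - 8*h^2 + 4*h - 1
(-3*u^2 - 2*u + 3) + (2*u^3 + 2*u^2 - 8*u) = 2*u^3 - u^2 - 10*u + 3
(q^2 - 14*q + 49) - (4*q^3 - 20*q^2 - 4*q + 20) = -4*q^3 + 21*q^2 - 10*q + 29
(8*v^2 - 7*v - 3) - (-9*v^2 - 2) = 17*v^2 - 7*v - 1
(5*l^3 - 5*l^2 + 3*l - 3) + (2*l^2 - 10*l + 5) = 5*l^3 - 3*l^2 - 7*l + 2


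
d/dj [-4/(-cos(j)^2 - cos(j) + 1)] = 4*(2*cos(j) + 1)*sin(j)/(-sin(j)^2 + cos(j))^2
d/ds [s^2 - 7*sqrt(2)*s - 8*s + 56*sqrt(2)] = 2*s - 7*sqrt(2) - 8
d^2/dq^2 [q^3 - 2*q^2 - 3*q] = 6*q - 4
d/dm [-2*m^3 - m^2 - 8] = 2*m*(-3*m - 1)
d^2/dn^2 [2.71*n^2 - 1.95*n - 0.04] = 5.42000000000000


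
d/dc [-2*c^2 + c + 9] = 1 - 4*c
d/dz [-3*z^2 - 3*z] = -6*z - 3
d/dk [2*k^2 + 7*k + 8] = 4*k + 7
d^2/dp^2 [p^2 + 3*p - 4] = 2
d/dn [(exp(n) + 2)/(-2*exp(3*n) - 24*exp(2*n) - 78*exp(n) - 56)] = (exp(3*n) + 9*exp(2*n) + 24*exp(n) + 25)*exp(n)/(exp(6*n) + 24*exp(5*n) + 222*exp(4*n) + 992*exp(3*n) + 2193*exp(2*n) + 2184*exp(n) + 784)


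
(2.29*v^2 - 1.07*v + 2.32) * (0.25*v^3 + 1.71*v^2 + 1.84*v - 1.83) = 0.5725*v^5 + 3.6484*v^4 + 2.9639*v^3 - 2.1923*v^2 + 6.2269*v - 4.2456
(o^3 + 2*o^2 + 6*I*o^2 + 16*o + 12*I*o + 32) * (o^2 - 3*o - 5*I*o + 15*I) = o^5 - o^4 + I*o^4 + 40*o^3 - I*o^3 - 46*o^2 - 86*I*o^2 - 276*o + 80*I*o + 480*I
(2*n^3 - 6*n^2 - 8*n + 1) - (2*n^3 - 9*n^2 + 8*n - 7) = 3*n^2 - 16*n + 8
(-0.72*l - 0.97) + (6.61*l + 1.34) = 5.89*l + 0.37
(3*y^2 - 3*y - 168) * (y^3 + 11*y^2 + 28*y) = 3*y^5 + 30*y^4 - 117*y^3 - 1932*y^2 - 4704*y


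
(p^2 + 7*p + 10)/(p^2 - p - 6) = (p + 5)/(p - 3)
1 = 1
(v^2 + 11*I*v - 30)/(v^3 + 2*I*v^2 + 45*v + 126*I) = (v + 5*I)/(v^2 - 4*I*v + 21)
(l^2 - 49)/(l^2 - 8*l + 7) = (l + 7)/(l - 1)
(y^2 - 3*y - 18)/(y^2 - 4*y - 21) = (y - 6)/(y - 7)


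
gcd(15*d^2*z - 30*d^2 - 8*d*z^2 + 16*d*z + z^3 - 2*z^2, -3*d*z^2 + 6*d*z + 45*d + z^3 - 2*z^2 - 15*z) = -3*d + z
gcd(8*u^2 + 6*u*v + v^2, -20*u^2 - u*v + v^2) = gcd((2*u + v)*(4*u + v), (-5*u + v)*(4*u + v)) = 4*u + v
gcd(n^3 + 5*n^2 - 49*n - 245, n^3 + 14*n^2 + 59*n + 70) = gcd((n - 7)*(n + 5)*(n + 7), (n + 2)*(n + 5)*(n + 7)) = n^2 + 12*n + 35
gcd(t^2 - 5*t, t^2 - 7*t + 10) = t - 5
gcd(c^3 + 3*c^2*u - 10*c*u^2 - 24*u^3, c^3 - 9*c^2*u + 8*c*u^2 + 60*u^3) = c + 2*u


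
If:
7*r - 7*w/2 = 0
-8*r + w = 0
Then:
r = 0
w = 0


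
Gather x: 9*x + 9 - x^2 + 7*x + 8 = -x^2 + 16*x + 17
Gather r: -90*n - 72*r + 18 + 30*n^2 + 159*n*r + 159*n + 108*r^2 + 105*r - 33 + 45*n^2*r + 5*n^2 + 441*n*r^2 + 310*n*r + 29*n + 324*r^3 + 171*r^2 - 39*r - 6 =35*n^2 + 98*n + 324*r^3 + r^2*(441*n + 279) + r*(45*n^2 + 469*n - 6) - 21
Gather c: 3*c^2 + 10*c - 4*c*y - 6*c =3*c^2 + c*(4 - 4*y)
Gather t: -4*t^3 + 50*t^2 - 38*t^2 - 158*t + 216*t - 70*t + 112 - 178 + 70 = -4*t^3 + 12*t^2 - 12*t + 4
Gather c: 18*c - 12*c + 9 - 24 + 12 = 6*c - 3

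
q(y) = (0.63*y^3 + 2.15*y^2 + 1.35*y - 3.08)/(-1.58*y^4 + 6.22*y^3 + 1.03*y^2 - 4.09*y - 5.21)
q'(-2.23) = 0.03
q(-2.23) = 0.02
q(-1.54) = 0.08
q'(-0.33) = -0.56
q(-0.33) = 0.83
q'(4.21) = 7.57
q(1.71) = 1.03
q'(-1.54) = 0.21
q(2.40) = 0.87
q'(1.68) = -1.24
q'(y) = (1.89*y^2 + 4.3*y + 1.35)/(-1.58*y^4 + 6.22*y^3 + 1.03*y^2 - 4.09*y - 5.21) + (0.63*y^3 + 2.15*y^2 + 1.35*y - 3.08)*(6.32*y^3 - 18.66*y^2 - 2.06*y + 4.09)/(-1.58*y^4 + 6.22*y^3 + 1.03*y^2 - 4.09*y - 5.21)^2 = (0.9954*y^6 + 6.794*y^5 - 6.3251*y^4 - 41.413*y^3 + 37.4419*y^2 - 16.0582*y - 19.6307)/(2.4964*y^8 - 19.6552*y^7 + 35.4336*y^6 + 25.7376*y^5 - 33.3551*y^4 - 73.2378*y^3 + 5.9955*y^2 + 42.6178*y + 27.1441)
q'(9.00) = 0.03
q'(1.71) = -1.06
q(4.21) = -2.41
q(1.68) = 1.07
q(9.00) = -0.11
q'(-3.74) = -0.00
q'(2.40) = 0.18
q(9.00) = -0.11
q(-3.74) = 0.02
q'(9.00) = 0.03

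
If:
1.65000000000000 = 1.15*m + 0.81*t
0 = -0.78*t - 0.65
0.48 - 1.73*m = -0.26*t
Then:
No Solution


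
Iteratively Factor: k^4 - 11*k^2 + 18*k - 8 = (k - 1)*(k^3 + k^2 - 10*k + 8) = (k - 2)*(k - 1)*(k^2 + 3*k - 4) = (k - 2)*(k - 1)^2*(k + 4)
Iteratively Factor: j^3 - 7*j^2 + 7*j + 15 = (j - 3)*(j^2 - 4*j - 5) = (j - 5)*(j - 3)*(j + 1)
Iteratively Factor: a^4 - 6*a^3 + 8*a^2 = (a - 4)*(a^3 - 2*a^2) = a*(a - 4)*(a^2 - 2*a) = a*(a - 4)*(a - 2)*(a)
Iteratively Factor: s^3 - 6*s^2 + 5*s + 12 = (s - 3)*(s^2 - 3*s - 4) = (s - 4)*(s - 3)*(s + 1)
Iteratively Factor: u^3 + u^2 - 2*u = (u - 1)*(u^2 + 2*u) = u*(u - 1)*(u + 2)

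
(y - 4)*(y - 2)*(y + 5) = y^3 - y^2 - 22*y + 40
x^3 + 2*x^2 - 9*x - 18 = (x - 3)*(x + 2)*(x + 3)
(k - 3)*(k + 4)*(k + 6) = k^3 + 7*k^2 - 6*k - 72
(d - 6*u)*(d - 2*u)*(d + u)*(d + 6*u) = d^4 - d^3*u - 38*d^2*u^2 + 36*d*u^3 + 72*u^4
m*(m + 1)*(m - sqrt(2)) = m^3 - sqrt(2)*m^2 + m^2 - sqrt(2)*m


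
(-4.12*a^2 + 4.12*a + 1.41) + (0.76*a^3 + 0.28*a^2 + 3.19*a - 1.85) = 0.76*a^3 - 3.84*a^2 + 7.31*a - 0.44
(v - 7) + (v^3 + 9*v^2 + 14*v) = v^3 + 9*v^2 + 15*v - 7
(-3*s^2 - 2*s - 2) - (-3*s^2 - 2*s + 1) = -3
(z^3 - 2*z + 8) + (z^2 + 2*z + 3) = z^3 + z^2 + 11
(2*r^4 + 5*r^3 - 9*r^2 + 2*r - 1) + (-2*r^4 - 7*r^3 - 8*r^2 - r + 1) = -2*r^3 - 17*r^2 + r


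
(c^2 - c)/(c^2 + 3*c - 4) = c/(c + 4)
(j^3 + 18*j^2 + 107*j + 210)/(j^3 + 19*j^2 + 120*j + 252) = (j + 5)/(j + 6)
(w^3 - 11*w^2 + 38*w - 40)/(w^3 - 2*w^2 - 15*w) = (w^2 - 6*w + 8)/(w*(w + 3))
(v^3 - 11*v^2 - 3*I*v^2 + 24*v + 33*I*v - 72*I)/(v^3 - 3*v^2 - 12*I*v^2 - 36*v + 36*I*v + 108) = (v^2 - v*(8 + 3*I) + 24*I)/(v^2 - 12*I*v - 36)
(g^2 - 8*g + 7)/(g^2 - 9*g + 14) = (g - 1)/(g - 2)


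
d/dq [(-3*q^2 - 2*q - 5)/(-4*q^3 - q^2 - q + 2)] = (2*(3*q + 1)*(4*q^3 + q^2 + q - 2) - (3*q^2 + 2*q + 5)*(12*q^2 + 2*q + 1))/(4*q^3 + q^2 + q - 2)^2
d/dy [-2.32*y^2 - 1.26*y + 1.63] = -4.64*y - 1.26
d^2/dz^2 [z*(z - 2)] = 2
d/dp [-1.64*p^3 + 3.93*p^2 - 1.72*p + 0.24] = -4.92*p^2 + 7.86*p - 1.72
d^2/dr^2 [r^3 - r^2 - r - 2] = 6*r - 2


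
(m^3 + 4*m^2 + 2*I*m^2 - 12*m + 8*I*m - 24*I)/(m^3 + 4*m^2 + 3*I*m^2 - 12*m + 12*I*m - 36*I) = (m + 2*I)/(m + 3*I)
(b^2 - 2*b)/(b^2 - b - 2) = b/(b + 1)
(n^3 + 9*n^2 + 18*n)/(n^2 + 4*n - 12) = n*(n + 3)/(n - 2)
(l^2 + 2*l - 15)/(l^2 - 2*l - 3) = (l + 5)/(l + 1)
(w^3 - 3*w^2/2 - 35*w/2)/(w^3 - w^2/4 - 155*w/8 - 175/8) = 4*w/(4*w + 5)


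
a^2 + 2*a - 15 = (a - 3)*(a + 5)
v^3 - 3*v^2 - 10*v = v*(v - 5)*(v + 2)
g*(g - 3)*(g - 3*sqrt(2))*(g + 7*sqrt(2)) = g^4 - 3*g^3 + 4*sqrt(2)*g^3 - 42*g^2 - 12*sqrt(2)*g^2 + 126*g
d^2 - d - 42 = (d - 7)*(d + 6)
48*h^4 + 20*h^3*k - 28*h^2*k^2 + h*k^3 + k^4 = (-4*h + k)*(-2*h + k)*(h + k)*(6*h + k)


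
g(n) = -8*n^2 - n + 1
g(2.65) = -57.83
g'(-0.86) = 12.76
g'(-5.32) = 84.12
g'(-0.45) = 6.20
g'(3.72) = -60.52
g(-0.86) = -4.06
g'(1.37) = -22.92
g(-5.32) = -220.10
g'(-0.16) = 1.56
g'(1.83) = -30.28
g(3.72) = -113.43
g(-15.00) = -1784.00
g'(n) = -16*n - 1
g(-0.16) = 0.96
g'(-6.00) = 95.00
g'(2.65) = -43.40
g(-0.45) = -0.17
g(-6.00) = -281.00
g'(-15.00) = 239.00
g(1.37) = -15.39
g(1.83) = -27.62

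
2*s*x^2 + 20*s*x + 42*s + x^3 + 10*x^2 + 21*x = (2*s + x)*(x + 3)*(x + 7)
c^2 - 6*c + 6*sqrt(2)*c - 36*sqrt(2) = (c - 6)*(c + 6*sqrt(2))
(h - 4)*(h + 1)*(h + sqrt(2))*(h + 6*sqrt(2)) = h^4 - 3*h^3 + 7*sqrt(2)*h^3 - 21*sqrt(2)*h^2 + 8*h^2 - 28*sqrt(2)*h - 36*h - 48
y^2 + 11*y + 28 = (y + 4)*(y + 7)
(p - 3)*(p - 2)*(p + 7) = p^3 + 2*p^2 - 29*p + 42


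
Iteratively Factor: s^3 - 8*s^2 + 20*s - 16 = (s - 2)*(s^2 - 6*s + 8) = (s - 2)^2*(s - 4)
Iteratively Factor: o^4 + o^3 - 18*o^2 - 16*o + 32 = (o - 1)*(o^3 + 2*o^2 - 16*o - 32) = (o - 4)*(o - 1)*(o^2 + 6*o + 8) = (o - 4)*(o - 1)*(o + 4)*(o + 2)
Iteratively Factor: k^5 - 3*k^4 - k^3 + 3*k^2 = (k - 3)*(k^4 - k^2) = (k - 3)*(k - 1)*(k^3 + k^2) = (k - 3)*(k - 1)*(k + 1)*(k^2) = k*(k - 3)*(k - 1)*(k + 1)*(k)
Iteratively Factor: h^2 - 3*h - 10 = (h - 5)*(h + 2)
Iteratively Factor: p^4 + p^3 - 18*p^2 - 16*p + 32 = (p + 4)*(p^3 - 3*p^2 - 6*p + 8) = (p - 1)*(p + 4)*(p^2 - 2*p - 8) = (p - 4)*(p - 1)*(p + 4)*(p + 2)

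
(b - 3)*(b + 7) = b^2 + 4*b - 21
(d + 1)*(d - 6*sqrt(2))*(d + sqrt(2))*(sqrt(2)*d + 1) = sqrt(2)*d^4 - 9*d^3 + sqrt(2)*d^3 - 17*sqrt(2)*d^2 - 9*d^2 - 17*sqrt(2)*d - 12*d - 12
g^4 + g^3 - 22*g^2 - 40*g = g*(g - 5)*(g + 2)*(g + 4)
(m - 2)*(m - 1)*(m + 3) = m^3 - 7*m + 6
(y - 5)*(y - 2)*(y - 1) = y^3 - 8*y^2 + 17*y - 10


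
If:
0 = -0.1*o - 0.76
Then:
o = -7.60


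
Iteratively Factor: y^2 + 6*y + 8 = (y + 2)*(y + 4)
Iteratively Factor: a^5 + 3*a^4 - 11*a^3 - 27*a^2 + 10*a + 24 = (a + 2)*(a^4 + a^3 - 13*a^2 - a + 12) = (a + 2)*(a + 4)*(a^3 - 3*a^2 - a + 3) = (a - 3)*(a + 2)*(a + 4)*(a^2 - 1) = (a - 3)*(a - 1)*(a + 2)*(a + 4)*(a + 1)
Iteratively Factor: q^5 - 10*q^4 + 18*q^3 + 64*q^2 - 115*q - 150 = (q - 5)*(q^4 - 5*q^3 - 7*q^2 + 29*q + 30) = (q - 5)*(q + 2)*(q^3 - 7*q^2 + 7*q + 15) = (q - 5)*(q + 1)*(q + 2)*(q^2 - 8*q + 15) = (q - 5)^2*(q + 1)*(q + 2)*(q - 3)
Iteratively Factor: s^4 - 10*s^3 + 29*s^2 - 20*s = (s - 4)*(s^3 - 6*s^2 + 5*s) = (s - 4)*(s - 1)*(s^2 - 5*s) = (s - 5)*(s - 4)*(s - 1)*(s)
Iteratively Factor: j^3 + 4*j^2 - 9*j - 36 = (j - 3)*(j^2 + 7*j + 12) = (j - 3)*(j + 3)*(j + 4)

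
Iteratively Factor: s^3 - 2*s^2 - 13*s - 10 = (s + 1)*(s^2 - 3*s - 10) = (s - 5)*(s + 1)*(s + 2)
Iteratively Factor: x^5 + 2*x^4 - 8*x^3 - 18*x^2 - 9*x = (x + 3)*(x^4 - x^3 - 5*x^2 - 3*x) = (x - 3)*(x + 3)*(x^3 + 2*x^2 + x) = x*(x - 3)*(x + 3)*(x^2 + 2*x + 1) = x*(x - 3)*(x + 1)*(x + 3)*(x + 1)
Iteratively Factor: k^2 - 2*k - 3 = (k + 1)*(k - 3)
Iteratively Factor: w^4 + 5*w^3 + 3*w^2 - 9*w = (w)*(w^3 + 5*w^2 + 3*w - 9) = w*(w + 3)*(w^2 + 2*w - 3) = w*(w - 1)*(w + 3)*(w + 3)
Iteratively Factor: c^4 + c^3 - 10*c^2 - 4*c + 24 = (c - 2)*(c^3 + 3*c^2 - 4*c - 12) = (c - 2)*(c + 3)*(c^2 - 4) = (c - 2)^2*(c + 3)*(c + 2)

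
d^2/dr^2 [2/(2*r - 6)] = 2/(r - 3)^3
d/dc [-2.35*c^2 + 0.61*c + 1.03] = 0.61 - 4.7*c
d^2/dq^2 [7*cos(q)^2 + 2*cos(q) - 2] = -2*cos(q) - 14*cos(2*q)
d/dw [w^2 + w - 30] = 2*w + 1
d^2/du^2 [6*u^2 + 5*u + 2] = 12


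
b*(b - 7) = b^2 - 7*b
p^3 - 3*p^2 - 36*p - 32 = (p - 8)*(p + 1)*(p + 4)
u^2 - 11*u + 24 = (u - 8)*(u - 3)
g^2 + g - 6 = (g - 2)*(g + 3)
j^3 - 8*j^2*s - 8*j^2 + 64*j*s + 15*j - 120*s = (j - 5)*(j - 3)*(j - 8*s)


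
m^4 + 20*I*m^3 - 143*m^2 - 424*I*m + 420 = (m + 2*I)*(m + 5*I)*(m + 6*I)*(m + 7*I)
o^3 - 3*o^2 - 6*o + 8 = (o - 4)*(o - 1)*(o + 2)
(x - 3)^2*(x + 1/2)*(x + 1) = x^4 - 9*x^3/2 + x^2/2 + 21*x/2 + 9/2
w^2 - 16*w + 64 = (w - 8)^2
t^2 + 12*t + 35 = (t + 5)*(t + 7)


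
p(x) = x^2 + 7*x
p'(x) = 2*x + 7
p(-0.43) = -2.83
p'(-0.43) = 6.14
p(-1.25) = -7.19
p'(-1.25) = 4.50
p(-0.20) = -1.36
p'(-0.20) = 6.60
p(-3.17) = -12.14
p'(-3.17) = 0.66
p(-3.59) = -12.24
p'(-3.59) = -0.18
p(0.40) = 2.96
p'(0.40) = 7.80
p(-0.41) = -2.70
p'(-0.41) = 6.18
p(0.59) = 4.48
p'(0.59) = 8.18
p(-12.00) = 60.00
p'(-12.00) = -17.00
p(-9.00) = 18.00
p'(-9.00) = -11.00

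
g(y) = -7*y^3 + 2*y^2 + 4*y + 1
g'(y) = -21*y^2 + 4*y + 4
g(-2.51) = 114.25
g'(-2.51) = -138.34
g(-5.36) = 1114.95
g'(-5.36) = -620.76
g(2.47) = -82.40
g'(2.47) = -114.24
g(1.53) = -13.27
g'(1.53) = -39.04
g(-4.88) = 842.61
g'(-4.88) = -515.62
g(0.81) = 1.83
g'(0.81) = -6.54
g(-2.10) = 66.25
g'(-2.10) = -97.01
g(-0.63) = 1.02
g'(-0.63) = -6.85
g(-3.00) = 196.00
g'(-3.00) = -197.00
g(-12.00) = 12337.00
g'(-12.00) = -3068.00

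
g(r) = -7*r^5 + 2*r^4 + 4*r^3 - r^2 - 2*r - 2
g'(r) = -35*r^4 + 8*r^3 + 12*r^2 - 2*r - 2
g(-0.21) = -1.65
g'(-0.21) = -1.19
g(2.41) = -458.26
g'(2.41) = -1005.83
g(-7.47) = 167334.78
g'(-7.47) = -111633.03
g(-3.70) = 5018.01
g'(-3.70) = -6795.11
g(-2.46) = 641.19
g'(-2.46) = -1325.32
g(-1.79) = 124.60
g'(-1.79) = -365.17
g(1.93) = -140.53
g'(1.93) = -389.27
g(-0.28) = -1.58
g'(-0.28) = -0.89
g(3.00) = -1448.00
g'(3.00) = -2519.00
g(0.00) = -2.00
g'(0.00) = -2.00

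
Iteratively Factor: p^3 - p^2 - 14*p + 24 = (p - 2)*(p^2 + p - 12) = (p - 2)*(p + 4)*(p - 3)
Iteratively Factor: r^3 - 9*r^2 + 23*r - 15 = (r - 3)*(r^2 - 6*r + 5) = (r - 5)*(r - 3)*(r - 1)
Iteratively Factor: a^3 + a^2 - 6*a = (a)*(a^2 + a - 6) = a*(a + 3)*(a - 2)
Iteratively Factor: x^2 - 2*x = (x)*(x - 2)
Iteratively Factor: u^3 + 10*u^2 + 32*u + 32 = (u + 2)*(u^2 + 8*u + 16) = (u + 2)*(u + 4)*(u + 4)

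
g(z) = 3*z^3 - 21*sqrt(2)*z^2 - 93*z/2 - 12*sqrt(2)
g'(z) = 9*z^2 - 42*sqrt(2)*z - 93/2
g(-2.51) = -134.80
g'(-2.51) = 159.29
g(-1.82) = -48.80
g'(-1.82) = 91.41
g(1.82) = -181.89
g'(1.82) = -124.79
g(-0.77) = -0.14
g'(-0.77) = 4.57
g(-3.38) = -314.93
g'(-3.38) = 257.08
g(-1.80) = -46.99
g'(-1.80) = 89.57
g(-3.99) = -494.80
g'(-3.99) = 333.77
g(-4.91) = -859.74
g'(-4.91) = 462.11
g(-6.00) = -1455.12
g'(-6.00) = 633.88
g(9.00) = -654.05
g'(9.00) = 147.93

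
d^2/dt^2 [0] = 0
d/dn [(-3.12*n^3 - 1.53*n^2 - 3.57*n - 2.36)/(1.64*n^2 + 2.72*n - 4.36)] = (-5.1168*n^4 - 16.9728*n^3 + 42.5028*n^2 + 21.0824*n + 21.9844)/(2.6896*n^4 + 8.9216*n^3 - 6.9024*n^2 - 23.7184*n + 19.0096)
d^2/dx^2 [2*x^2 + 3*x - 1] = 4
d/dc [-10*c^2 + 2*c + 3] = 2 - 20*c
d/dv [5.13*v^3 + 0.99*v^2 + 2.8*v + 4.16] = 15.39*v^2 + 1.98*v + 2.8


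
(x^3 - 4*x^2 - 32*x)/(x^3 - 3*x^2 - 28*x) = (x - 8)/(x - 7)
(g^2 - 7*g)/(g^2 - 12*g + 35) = g/(g - 5)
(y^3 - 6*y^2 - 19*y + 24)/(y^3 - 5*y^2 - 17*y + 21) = (y - 8)/(y - 7)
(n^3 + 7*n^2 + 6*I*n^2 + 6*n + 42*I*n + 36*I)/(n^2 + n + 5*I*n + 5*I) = (n^2 + 6*n*(1 + I) + 36*I)/(n + 5*I)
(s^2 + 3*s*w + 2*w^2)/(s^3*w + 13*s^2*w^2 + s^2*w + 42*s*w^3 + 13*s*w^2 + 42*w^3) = (s^2 + 3*s*w + 2*w^2)/(w*(s^3 + 13*s^2*w + s^2 + 42*s*w^2 + 13*s*w + 42*w^2))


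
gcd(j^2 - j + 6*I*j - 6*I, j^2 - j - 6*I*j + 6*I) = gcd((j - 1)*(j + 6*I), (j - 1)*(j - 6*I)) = j - 1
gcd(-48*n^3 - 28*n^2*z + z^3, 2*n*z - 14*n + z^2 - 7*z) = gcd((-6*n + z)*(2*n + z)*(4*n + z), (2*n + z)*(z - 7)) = 2*n + z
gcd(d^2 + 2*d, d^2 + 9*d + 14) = d + 2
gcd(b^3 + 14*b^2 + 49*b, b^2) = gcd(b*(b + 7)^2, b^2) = b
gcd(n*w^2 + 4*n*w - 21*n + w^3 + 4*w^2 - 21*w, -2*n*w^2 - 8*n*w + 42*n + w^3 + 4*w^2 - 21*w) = w^2 + 4*w - 21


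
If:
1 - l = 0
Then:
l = 1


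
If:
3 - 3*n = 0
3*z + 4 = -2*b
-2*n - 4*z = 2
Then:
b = -1/2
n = 1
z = -1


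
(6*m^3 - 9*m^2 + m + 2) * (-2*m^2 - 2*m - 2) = -12*m^5 + 6*m^4 + 4*m^3 + 12*m^2 - 6*m - 4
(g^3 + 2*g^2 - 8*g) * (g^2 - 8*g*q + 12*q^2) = g^5 - 8*g^4*q + 2*g^4 + 12*g^3*q^2 - 16*g^3*q - 8*g^3 + 24*g^2*q^2 + 64*g^2*q - 96*g*q^2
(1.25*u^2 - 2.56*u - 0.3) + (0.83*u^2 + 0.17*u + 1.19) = 2.08*u^2 - 2.39*u + 0.89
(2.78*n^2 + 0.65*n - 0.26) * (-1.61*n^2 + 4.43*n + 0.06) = -4.4758*n^4 + 11.2689*n^3 + 3.4649*n^2 - 1.1128*n - 0.0156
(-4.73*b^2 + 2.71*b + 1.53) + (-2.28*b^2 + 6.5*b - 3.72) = -7.01*b^2 + 9.21*b - 2.19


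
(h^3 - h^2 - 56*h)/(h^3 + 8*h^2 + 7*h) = (h - 8)/(h + 1)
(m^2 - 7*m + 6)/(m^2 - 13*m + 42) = (m - 1)/(m - 7)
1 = 1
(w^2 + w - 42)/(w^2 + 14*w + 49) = (w - 6)/(w + 7)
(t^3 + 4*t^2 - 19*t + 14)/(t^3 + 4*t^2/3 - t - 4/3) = 3*(t^2 + 5*t - 14)/(3*t^2 + 7*t + 4)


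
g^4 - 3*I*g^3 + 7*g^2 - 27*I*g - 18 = (g - 3*I)*(g - 2*I)*(g - I)*(g + 3*I)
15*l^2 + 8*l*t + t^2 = (3*l + t)*(5*l + t)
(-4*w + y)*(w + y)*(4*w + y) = -16*w^3 - 16*w^2*y + w*y^2 + y^3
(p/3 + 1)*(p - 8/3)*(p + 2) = p^3/3 + 7*p^2/9 - 22*p/9 - 16/3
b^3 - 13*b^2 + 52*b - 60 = (b - 6)*(b - 5)*(b - 2)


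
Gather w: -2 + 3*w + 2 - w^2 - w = -w^2 + 2*w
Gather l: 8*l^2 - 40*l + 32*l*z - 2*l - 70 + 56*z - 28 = 8*l^2 + l*(32*z - 42) + 56*z - 98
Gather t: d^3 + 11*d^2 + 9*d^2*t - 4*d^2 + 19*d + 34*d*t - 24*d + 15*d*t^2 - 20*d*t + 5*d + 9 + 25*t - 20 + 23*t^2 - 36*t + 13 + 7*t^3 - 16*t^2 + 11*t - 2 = d^3 + 7*d^2 + 7*t^3 + t^2*(15*d + 7) + t*(9*d^2 + 14*d)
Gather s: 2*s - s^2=-s^2 + 2*s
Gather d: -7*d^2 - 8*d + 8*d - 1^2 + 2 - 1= -7*d^2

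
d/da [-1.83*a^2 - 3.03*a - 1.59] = -3.66*a - 3.03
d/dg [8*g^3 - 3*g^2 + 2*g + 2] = 24*g^2 - 6*g + 2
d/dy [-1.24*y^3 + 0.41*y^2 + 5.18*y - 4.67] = -3.72*y^2 + 0.82*y + 5.18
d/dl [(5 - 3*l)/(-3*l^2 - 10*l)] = (-9*l^2 + 30*l + 50)/(l^2*(9*l^2 + 60*l + 100))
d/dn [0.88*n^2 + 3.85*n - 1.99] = 1.76*n + 3.85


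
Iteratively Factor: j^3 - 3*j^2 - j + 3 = (j - 3)*(j^2 - 1) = (j - 3)*(j + 1)*(j - 1)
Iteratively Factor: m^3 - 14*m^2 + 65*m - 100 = (m - 4)*(m^2 - 10*m + 25) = (m - 5)*(m - 4)*(m - 5)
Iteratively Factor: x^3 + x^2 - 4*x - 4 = (x + 2)*(x^2 - x - 2) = (x + 1)*(x + 2)*(x - 2)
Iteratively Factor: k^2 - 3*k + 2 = (k - 1)*(k - 2)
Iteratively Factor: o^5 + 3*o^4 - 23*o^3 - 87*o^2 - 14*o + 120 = (o - 5)*(o^4 + 8*o^3 + 17*o^2 - 2*o - 24) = (o - 5)*(o + 3)*(o^3 + 5*o^2 + 2*o - 8) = (o - 5)*(o + 3)*(o + 4)*(o^2 + o - 2) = (o - 5)*(o - 1)*(o + 3)*(o + 4)*(o + 2)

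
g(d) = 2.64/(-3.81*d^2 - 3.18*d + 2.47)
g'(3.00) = 0.04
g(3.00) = -0.06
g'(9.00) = 0.00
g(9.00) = -0.01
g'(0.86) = 2.70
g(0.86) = -0.86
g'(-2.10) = -0.58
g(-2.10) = -0.34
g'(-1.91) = -1.05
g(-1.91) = -0.49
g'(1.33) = 0.49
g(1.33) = -0.31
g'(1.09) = 0.99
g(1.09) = -0.48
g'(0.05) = 1.77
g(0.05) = 1.15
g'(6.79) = 0.00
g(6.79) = -0.01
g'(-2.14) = -0.52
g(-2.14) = -0.32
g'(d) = 2.64*(7.62*d + 3.18)/(-3.81*d^2 - 3.18*d + 2.47)^2 = (20.1168*d + 8.3952)/(3.81*d^2 + 3.18*d - 2.47)^2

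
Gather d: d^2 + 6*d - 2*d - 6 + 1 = d^2 + 4*d - 5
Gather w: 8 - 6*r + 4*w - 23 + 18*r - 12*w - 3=12*r - 8*w - 18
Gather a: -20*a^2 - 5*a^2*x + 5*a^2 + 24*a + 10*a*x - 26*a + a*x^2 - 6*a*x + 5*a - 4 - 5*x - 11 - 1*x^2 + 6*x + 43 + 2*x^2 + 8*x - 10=a^2*(-5*x - 15) + a*(x^2 + 4*x + 3) + x^2 + 9*x + 18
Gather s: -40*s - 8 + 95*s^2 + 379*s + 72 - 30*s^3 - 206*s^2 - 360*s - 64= -30*s^3 - 111*s^2 - 21*s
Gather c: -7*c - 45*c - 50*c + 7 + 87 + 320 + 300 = 714 - 102*c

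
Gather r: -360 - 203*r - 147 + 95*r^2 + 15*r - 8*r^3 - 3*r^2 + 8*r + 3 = -8*r^3 + 92*r^2 - 180*r - 504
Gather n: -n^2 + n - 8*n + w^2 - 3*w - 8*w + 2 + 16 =-n^2 - 7*n + w^2 - 11*w + 18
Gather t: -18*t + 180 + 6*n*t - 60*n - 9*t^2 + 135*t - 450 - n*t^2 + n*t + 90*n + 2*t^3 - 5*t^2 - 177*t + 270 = 30*n + 2*t^3 + t^2*(-n - 14) + t*(7*n - 60)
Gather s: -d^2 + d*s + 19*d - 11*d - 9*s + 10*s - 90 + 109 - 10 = -d^2 + 8*d + s*(d + 1) + 9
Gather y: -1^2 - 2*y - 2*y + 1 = -4*y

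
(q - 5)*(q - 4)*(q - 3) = q^3 - 12*q^2 + 47*q - 60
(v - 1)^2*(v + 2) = v^3 - 3*v + 2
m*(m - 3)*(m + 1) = m^3 - 2*m^2 - 3*m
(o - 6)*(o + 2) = o^2 - 4*o - 12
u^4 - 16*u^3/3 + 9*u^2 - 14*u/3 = u*(u - 7/3)*(u - 2)*(u - 1)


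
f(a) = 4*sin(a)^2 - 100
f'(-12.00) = 3.62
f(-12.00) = -98.85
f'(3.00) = -1.12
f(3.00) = -99.92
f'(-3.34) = -1.55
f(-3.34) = -99.84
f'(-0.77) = -4.00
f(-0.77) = -98.06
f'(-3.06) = 0.65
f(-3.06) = -99.97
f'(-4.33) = -2.77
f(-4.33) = -96.56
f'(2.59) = -3.57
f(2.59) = -98.90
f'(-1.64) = 0.55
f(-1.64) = -96.02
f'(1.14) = 3.04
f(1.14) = -96.70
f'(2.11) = -3.52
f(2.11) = -97.05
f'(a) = 8*sin(a)*cos(a)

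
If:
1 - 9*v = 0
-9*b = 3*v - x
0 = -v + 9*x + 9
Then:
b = -107/729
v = 1/9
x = -80/81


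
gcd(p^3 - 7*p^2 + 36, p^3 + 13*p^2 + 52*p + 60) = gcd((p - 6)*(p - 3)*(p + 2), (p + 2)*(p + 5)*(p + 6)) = p + 2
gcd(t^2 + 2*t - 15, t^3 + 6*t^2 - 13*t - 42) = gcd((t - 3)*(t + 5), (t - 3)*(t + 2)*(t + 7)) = t - 3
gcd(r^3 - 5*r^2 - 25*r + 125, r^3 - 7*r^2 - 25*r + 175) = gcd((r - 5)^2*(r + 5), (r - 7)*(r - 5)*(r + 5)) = r^2 - 25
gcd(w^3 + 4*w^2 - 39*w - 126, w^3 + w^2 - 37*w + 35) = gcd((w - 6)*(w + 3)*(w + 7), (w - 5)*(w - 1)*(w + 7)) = w + 7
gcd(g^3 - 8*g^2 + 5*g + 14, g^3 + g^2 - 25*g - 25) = g + 1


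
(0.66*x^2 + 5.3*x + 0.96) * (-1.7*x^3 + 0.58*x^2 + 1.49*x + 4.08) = -1.122*x^5 - 8.6272*x^4 + 2.4254*x^3 + 11.1466*x^2 + 23.0544*x + 3.9168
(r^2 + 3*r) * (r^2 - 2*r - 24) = r^4 + r^3 - 30*r^2 - 72*r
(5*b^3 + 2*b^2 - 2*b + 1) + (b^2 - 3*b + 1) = 5*b^3 + 3*b^2 - 5*b + 2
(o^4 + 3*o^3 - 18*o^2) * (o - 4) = o^5 - o^4 - 30*o^3 + 72*o^2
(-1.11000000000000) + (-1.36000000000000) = -2.47000000000000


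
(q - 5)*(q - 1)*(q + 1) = q^3 - 5*q^2 - q + 5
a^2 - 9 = (a - 3)*(a + 3)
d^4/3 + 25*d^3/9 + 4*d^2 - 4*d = d*(d/3 + 1)*(d - 2/3)*(d + 6)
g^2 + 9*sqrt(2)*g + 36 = (g + 3*sqrt(2))*(g + 6*sqrt(2))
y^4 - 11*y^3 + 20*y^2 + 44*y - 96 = (y - 8)*(y - 3)*(y - 2)*(y + 2)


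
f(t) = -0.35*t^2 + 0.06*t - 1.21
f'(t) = 0.06 - 0.7*t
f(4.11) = -6.88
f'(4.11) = -2.82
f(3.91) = -6.33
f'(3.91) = -2.68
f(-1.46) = -2.04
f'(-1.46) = 1.08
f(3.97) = -6.49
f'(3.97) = -2.72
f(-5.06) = -10.47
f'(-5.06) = 3.60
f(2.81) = -3.81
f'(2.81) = -1.91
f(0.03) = -1.21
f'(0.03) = 0.04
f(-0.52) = -1.34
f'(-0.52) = 0.42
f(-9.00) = -30.10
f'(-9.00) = 6.36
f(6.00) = -13.45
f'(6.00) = -4.14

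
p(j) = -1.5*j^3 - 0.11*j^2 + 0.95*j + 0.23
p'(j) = -4.5*j^2 - 0.22*j + 0.95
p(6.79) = -467.96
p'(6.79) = -208.01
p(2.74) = -28.85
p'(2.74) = -33.44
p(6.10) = -338.54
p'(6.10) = -167.84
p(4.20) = -108.85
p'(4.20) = -79.35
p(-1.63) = 4.89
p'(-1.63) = -10.65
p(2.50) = -21.52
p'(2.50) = -27.72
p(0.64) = 0.40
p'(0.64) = -1.03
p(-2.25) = 14.62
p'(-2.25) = -21.34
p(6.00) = -322.03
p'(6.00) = -162.37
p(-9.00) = 1076.27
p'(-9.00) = -361.57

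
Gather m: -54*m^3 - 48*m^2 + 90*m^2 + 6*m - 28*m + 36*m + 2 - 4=-54*m^3 + 42*m^2 + 14*m - 2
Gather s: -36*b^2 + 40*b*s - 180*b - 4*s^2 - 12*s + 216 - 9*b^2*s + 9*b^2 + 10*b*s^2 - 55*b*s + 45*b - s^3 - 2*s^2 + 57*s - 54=-27*b^2 - 135*b - s^3 + s^2*(10*b - 6) + s*(-9*b^2 - 15*b + 45) + 162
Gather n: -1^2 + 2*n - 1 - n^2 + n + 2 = -n^2 + 3*n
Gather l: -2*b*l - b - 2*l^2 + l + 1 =-b - 2*l^2 + l*(1 - 2*b) + 1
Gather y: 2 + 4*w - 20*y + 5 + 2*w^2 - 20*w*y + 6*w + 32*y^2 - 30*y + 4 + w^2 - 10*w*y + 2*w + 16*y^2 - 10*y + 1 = 3*w^2 + 12*w + 48*y^2 + y*(-30*w - 60) + 12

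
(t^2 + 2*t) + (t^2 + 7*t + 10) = 2*t^2 + 9*t + 10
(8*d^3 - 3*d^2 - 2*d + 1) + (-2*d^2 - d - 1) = 8*d^3 - 5*d^2 - 3*d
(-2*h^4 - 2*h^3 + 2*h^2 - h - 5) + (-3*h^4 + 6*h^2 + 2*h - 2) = -5*h^4 - 2*h^3 + 8*h^2 + h - 7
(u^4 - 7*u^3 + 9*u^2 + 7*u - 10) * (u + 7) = u^5 - 40*u^3 + 70*u^2 + 39*u - 70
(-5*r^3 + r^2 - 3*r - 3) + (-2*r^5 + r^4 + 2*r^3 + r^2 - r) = -2*r^5 + r^4 - 3*r^3 + 2*r^2 - 4*r - 3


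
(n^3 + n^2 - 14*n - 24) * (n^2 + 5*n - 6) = n^5 + 6*n^4 - 15*n^3 - 100*n^2 - 36*n + 144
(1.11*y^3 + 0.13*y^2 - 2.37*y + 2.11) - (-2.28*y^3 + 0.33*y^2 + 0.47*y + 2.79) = 3.39*y^3 - 0.2*y^2 - 2.84*y - 0.68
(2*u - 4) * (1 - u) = -2*u^2 + 6*u - 4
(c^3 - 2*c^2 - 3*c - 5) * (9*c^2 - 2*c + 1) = 9*c^5 - 20*c^4 - 22*c^3 - 41*c^2 + 7*c - 5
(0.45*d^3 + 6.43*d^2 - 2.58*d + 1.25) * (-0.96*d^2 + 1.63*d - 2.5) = -0.432*d^5 - 5.4393*d^4 + 11.8327*d^3 - 21.4804*d^2 + 8.4875*d - 3.125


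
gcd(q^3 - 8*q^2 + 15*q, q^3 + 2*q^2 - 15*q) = q^2 - 3*q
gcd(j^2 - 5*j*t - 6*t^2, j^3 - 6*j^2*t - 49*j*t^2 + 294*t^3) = -j + 6*t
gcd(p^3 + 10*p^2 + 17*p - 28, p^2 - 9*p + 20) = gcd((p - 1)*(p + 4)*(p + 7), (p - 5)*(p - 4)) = 1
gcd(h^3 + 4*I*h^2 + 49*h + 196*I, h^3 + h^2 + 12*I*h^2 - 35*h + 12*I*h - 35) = h + 7*I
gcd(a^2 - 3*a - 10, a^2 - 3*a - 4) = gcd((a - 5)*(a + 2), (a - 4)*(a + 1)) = 1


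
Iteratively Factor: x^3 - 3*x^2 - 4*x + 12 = (x + 2)*(x^2 - 5*x + 6) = (x - 2)*(x + 2)*(x - 3)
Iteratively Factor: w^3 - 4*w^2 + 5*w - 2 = (w - 1)*(w^2 - 3*w + 2) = (w - 1)^2*(w - 2)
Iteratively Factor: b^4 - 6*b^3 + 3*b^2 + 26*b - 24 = (b - 1)*(b^3 - 5*b^2 - 2*b + 24) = (b - 4)*(b - 1)*(b^2 - b - 6) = (b - 4)*(b - 3)*(b - 1)*(b + 2)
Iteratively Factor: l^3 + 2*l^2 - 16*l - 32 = (l + 4)*(l^2 - 2*l - 8) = (l + 2)*(l + 4)*(l - 4)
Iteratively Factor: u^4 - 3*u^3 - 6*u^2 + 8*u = (u)*(u^3 - 3*u^2 - 6*u + 8) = u*(u - 4)*(u^2 + u - 2) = u*(u - 4)*(u - 1)*(u + 2)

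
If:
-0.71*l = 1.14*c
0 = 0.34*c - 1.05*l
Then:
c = 0.00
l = 0.00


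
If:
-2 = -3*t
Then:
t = 2/3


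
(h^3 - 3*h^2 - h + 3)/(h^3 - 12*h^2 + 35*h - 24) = (h + 1)/(h - 8)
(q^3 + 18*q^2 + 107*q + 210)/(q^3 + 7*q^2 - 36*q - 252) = (q + 5)/(q - 6)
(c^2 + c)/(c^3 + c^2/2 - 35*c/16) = 16*(c + 1)/(16*c^2 + 8*c - 35)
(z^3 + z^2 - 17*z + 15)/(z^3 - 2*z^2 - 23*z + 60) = (z - 1)/(z - 4)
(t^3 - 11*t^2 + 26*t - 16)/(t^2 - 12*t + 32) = (t^2 - 3*t + 2)/(t - 4)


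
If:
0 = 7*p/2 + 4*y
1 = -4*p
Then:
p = -1/4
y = 7/32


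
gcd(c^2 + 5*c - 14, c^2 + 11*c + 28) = c + 7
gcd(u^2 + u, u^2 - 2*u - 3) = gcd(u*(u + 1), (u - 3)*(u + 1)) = u + 1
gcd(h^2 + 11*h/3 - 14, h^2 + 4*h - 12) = h + 6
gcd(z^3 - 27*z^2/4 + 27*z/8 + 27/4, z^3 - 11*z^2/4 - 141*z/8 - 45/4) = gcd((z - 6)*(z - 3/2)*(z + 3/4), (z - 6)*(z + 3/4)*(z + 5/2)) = z^2 - 21*z/4 - 9/2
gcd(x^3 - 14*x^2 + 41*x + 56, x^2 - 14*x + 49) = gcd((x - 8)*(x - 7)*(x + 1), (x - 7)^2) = x - 7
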